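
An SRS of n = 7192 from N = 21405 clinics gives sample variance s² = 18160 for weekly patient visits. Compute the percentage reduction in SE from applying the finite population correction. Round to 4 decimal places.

f = n/N = 7192/21405 = 0.33599626.
SE_no-fpc = √(s²/n) = 1.5890336; SE_fpc = √((1−f)s²/n) = 1.2948467.
Ratio = √(1−f) = 0.81486424. Reduction = 100·(1 − 0.81486424) = 18.5136%.

18.5136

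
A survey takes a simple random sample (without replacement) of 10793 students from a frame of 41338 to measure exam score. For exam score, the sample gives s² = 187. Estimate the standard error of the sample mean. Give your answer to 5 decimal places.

0.11315

Under SRS without replacement, Var(ȳ) = (1 − f)·s²/n with f = n/N = 10793/41338 = 0.26109149.
Var(ȳ) = (1 − 0.26109149)·187/10793 = 0.73890851·0.017326045 = 0.012802362.
SE(ȳ) = √(0.012802362) = 0.11315.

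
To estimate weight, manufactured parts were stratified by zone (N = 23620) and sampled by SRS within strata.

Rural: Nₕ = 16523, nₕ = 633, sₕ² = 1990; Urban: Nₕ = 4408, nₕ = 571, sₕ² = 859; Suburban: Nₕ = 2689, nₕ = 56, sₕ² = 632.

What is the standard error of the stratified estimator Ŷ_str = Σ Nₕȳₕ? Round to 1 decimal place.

Var(Ŷ_str) = Σₕ Nₕ²(1 − fₕ)sₕ²/nₕ.
Rural: 16523²·(1 − 633/16523)·1990/633 = 8.2539563 × 10^8.
Urban: 4408²·(1 − 571/4408)·859/571 = 2.5444296 × 10^7.
Suburban: 2689²·(1 − 56/2689)·632/56 = 7.9904403 × 10^7.
Sum = 9.3074433 × 10^8.
SE = √(9.3074433 × 10^8) = 30508.1.

30508.1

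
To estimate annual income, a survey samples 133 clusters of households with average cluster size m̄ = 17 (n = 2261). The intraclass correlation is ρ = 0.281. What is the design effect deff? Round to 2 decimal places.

deff = 1 + (17 − 1)·0.281 = 1 + 4.496 = 5.496.

5.50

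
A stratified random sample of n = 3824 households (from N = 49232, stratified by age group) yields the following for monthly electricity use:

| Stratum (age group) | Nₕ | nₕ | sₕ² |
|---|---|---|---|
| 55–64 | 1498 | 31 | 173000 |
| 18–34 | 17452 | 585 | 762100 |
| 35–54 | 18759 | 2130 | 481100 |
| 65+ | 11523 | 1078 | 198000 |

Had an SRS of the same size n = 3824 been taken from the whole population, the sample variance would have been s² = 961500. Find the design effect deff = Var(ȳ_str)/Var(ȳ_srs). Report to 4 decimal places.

Var(ȳ_str) = Σ Wₕ²(1−fₕ)sₕ²/nₕ with Wₕ = Nₕ/49232:
  55–64: (1498/49232)²·(1−31/1498)·173000/31 = 5.059777
  18–34: (17452/49232)²·(1−585/17452)·762100/585 = 158.21374
  35–54: (18759/49232)²·(1−2130/18759)·481100/2130 = 29.069436
  65+: (11523/49232)²·(1−1078/11523)·198000/1078 = 9.1206434
  → Var(ȳ_str) = 201.4636.
Var(ȳ_srs) = (1 − 3824/49232)·961500/3824 = 231.9083.
deff = 201.4636 / 231.9083 = 0.8687.

0.8687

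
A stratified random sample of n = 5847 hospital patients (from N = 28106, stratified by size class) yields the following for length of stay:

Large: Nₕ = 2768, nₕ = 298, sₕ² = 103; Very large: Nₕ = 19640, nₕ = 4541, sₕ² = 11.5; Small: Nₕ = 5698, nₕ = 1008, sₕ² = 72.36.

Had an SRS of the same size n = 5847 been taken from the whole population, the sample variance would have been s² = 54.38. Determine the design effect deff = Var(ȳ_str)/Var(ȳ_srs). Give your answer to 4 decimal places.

Var(ȳ_str) = Σ Wₕ²(1−fₕ)sₕ²/nₕ with Wₕ = Nₕ/28106:
  Large: (2768/28106)²·(1−298/2768)·103/298 = 0.0029914787
  Very large: (19640/28106)²·(1−4541/19640)·11.5/4541 = 9.5068781 × 10^-4
  Small: (5698/28106)²·(1−1008/5698)·72.36/1008 = 0.0024284839
  → Var(ȳ_str) = 0.0063706504.
Var(ȳ_srs) = (1 − 5847/28106)·54.38/5847 = 0.0073656778.
deff = 0.0063706504 / 0.0073656778 = 0.8649.

0.8649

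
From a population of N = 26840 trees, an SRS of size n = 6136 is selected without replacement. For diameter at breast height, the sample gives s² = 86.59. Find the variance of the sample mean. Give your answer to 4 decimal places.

0.0109

Under SRS without replacement, Var(ȳ) = (1 − f)·s²/n with f = n/N = 6136/26840 = 0.22861401.
Var(ȳ) = (1 − 0.22861401)·86.59/6136 = 0.77138599·0.014111799 = 0.010885644.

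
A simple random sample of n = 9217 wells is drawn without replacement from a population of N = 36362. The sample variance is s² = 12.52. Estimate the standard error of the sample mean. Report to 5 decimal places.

Under SRS without replacement, Var(ȳ) = (1 − f)·s²/n with f = n/N = 9217/36362 = 0.25347891.
Var(ȳ) = (1 − 0.25347891)·12.52/9217 = 0.74652109·0.0013583596 = 0.0010140441.
SE(ȳ) = √(0.0010140441) = 0.03184.

0.03184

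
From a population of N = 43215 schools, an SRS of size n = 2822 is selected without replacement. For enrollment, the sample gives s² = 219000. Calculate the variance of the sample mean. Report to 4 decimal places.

72.5369

Under SRS without replacement, Var(ȳ) = (1 − f)·s²/n with f = n/N = 2822/43215 = 0.06530140.
Var(ȳ) = (1 − 0.06530140)·219000/2822 = 0.93469860·77.604536 = 72.536851.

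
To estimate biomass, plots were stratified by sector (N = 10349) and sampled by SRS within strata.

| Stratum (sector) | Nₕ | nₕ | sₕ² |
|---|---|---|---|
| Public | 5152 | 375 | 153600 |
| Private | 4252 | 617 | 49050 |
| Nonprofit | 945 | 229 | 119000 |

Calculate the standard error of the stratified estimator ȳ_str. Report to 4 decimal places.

Var(ȳ_str) = Σₕ Wₕ²(1 − fₕ)sₕ²/nₕ with Wₕ = Nₕ/N, N = 10349.
Public: Wₕ = 0.49782588; term = 0.49782588²·(1 − 0.07278727)·153600/375 = 94.122677.
Private: Wₕ = 0.41086095; term = 0.41086095²·(1 − 0.14510818)·49050/617 = 11.472412.
Nonprofit: Wₕ = 0.09131317; term = 0.09131317²·(1 − 0.24232804)·119000/229 = 3.2829142.
Sum = 108.878.
SE = √(108.878) = 10.4345.

10.4345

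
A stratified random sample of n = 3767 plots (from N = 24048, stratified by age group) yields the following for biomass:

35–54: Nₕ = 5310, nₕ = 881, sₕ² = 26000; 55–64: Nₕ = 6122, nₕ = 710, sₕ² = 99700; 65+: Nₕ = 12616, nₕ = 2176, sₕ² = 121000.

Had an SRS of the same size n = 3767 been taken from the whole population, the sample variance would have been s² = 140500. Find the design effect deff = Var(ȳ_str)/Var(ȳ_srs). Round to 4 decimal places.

0.6965

Var(ȳ_str) = Σ Wₕ²(1−fₕ)sₕ²/nₕ with Wₕ = Nₕ/24048:
  35–54: (5310/24048)²·(1−881/5310)·26000/881 = 1.2001616
  55–64: (6122/24048)²·(1−710/6122)·99700/710 = 8.0450731
  65+: (12616/24048)²·(1−2176/12616)·121000/2176 = 12.664578
  → Var(ȳ_str) = 21.909813.
Var(ȳ_srs) = (1 − 3767/24048)·140500/3767 = 31.455103.
deff = 21.909813 / 31.455103 = 0.6965.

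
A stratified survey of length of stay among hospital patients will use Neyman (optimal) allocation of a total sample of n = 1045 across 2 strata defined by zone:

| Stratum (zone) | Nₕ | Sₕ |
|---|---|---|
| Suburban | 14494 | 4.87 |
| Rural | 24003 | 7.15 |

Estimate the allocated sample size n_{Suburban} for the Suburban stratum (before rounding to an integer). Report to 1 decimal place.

Neyman allocation: nₕ = n·NₕSₕ / Σⱼ NⱼSⱼ.
Σ NⱼSⱼ = 14494·4.87 + 24003·7.15 = 242207.23.
n_{Suburban} = 1045·14494·4.87 / 242207.23 = 304.5.

304.5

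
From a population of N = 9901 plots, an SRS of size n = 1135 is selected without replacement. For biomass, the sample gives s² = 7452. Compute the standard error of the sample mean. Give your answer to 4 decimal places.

2.4110

Under SRS without replacement, Var(ȳ) = (1 − f)·s²/n with f = n/N = 1135/9901 = 0.11463489.
Var(ȳ) = (1 − 0.11463489)·7452/1135 = 0.88536511·6.5656388 = 5.8129875.
SE(ȳ) = √(5.8129875) = 2.4110.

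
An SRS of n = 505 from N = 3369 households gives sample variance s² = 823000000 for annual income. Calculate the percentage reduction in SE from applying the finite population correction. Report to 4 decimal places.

f = n/N = 505/3369 = 0.14989611.
SE_no-fpc = √(s²/n) = 1276.5982; SE_fpc = √((1−f)s²/n) = 1177.0373.
Ratio = √(1−f) = 0.92201079. Reduction = 100·(1 − 0.92201079) = 7.7989%.

7.7989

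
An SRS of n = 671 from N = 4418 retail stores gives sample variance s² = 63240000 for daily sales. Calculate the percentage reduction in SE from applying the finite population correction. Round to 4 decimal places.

7.9065

f = n/N = 671/4418 = 0.15187868.
SE_no-fpc = √(s²/n) = 306.99738; SE_fpc = √((1−f)s²/n) = 282.72464.
Ratio = √(1−f) = 0.92093503. Reduction = 100·(1 − 0.92093503) = 7.9065%.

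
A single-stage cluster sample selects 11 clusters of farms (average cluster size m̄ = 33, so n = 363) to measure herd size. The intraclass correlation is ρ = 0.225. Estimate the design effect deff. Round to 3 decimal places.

deff = 1 + (33 − 1)·0.225 = 1 + 7.2 = 8.2.

8.200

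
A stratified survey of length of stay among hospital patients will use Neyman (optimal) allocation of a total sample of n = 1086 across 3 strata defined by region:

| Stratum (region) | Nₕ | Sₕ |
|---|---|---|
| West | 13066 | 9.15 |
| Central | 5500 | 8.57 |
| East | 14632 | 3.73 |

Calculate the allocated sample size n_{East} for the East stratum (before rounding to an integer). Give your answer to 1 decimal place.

Neyman allocation: nₕ = n·NₕSₕ / Σⱼ NⱼSⱼ.
Σ NⱼSⱼ = 13066·9.15 + 5500·8.57 + 14632·3.73 = 221266.26.
n_{East} = 1086·14632·3.73 / 221266.26 = 267.9.

267.9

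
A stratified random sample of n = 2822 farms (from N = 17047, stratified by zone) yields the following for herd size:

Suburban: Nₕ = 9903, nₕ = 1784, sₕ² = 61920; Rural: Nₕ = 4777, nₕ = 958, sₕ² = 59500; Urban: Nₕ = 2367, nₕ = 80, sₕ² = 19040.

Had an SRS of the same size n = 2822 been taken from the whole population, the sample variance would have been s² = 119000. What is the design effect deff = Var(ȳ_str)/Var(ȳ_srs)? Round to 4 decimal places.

Var(ȳ_str) = Σ Wₕ²(1−fₕ)sₕ²/nₕ with Wₕ = Nₕ/17047:
  Suburban: (9903/17047)²·(1−1784/9903)·61920/1784 = 9.6030568
  Rural: (4777/17047)²·(1−958/4777)·59500/958 = 3.8990646
  Urban: (2367/17047)²·(1−80/2367)·19040/80 = 4.4334872
  → Var(ȳ_str) = 17.935609.
Var(ȳ_srs) = (1 − 2822/17047)·119000/2822 = 35.187974.
deff = 17.935609 / 35.187974 = 0.5097.

0.5097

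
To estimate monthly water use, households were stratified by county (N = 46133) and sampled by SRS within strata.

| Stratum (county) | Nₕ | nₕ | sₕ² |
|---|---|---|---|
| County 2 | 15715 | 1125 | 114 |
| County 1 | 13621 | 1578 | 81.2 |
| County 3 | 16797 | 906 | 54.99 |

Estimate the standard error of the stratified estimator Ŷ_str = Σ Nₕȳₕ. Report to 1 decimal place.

6919.2

Var(Ŷ_str) = Σₕ Nₕ²(1 − fₕ)sₕ²/nₕ.
County 2: 15715²·(1 − 1125/15715)·114/1125 = 2.3233894 × 10^7.
County 1: 13621²·(1 − 1578/13621)·81.2/1578 = 8.4409769 × 10^6.
County 3: 16797²·(1 − 906/16797)·54.99/906 = 1.6200875 × 10^7.
Sum = 4.7875746 × 10^7.
SE = √(4.7875746 × 10^7) = 6919.2.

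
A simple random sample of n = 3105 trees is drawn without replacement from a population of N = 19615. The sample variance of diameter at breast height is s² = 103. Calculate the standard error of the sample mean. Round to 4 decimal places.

0.1671

Under SRS without replacement, Var(ȳ) = (1 − f)·s²/n with f = n/N = 3105/19615 = 0.15829722.
Var(ȳ) = (1 − 0.15829722)·103/3105 = 0.84170278·0.033172303 = 0.027921219.
SE(ȳ) = √(0.027921219) = 0.1671.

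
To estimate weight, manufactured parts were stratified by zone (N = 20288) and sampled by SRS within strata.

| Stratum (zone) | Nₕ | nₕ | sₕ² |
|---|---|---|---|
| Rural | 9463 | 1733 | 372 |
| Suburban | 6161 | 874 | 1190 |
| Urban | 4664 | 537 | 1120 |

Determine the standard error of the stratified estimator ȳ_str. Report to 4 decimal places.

0.4934

Var(ȳ_str) = Σₕ Wₕ²(1 − fₕ)sₕ²/nₕ with Wₕ = Nₕ/N, N = 20288.
Rural: Wₕ = 0.46643336; term = 0.46643336²·(1 − 0.18313431)·372/1733 = 0.038148217.
Suburban: Wₕ = 0.30367705; term = 0.30367705²·(1 − 0.14186009)·1190/874 = 0.10775007.
Urban: Wₕ = 0.22988959; term = 0.22988959²·(1 − 0.11513722)·1120/537 = 0.097534503.
Sum = 0.24343279.
SE = √(0.24343279) = 0.4934.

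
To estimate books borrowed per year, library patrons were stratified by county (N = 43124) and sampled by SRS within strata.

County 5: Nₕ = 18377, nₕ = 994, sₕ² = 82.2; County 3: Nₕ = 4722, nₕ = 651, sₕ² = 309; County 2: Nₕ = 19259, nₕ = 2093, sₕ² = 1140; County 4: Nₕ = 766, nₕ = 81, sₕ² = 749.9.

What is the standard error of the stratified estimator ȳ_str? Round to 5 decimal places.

0.34431

Var(ȳ_str) = Σₕ Wₕ²(1 − fₕ)sₕ²/nₕ with Wₕ = Nₕ/N, N = 43124.
County 5: Wₕ = 0.42614321; term = 0.42614321²·(1 − 0.05408935)·82.2/994 = 0.014205179.
County 3: Wₕ = 0.10949819; term = 0.10949819²·(1 − 0.13786531)·309/651 = 0.0049064401.
County 2: Wₕ = 0.44659586; term = 0.44659586²·(1 − 0.10867646)·1140/2093 = 0.096827872.
County 4: Wₕ = 0.01776273; term = 0.01776273²·(1 − 0.10574413)·749.9/81 = 0.002612159.
Sum = 0.11855165.
SE = √(0.11855165) = 0.34431.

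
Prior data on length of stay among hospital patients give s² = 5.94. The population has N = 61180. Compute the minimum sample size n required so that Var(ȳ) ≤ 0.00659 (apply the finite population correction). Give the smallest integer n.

Without fpc, n₀ = s²/D = 5.94/0.00659 = 901.3657.
With fpc, (1 − n/N)·s²/n ≤ D requires n ≥ n₀/(1 + n₀/N) = 901.3657/(1 + 901.3657/61180) = 888.2787.
Rounding up, n = 889.

889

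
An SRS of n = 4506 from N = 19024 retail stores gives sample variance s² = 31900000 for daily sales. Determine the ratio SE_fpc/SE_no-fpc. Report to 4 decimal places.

f = n/N = 4506/19024 = 0.23685870.
SE_no-fpc = √(s²/n) = 84.139465; SE_fpc = √((1−f)s²/n) = 73.502519.
Ratio = √(1−f) = 0.87357959.

0.8736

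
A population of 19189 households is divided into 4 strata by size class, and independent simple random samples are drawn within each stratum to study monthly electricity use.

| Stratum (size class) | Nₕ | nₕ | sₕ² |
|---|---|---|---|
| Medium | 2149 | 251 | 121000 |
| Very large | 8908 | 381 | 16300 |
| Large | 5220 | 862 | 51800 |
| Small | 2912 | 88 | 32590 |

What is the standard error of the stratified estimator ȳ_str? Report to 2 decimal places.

Var(ȳ_str) = Σₕ Wₕ²(1 − fₕ)sₕ²/nₕ with Wₕ = Nₕ/N, N = 19189.
Medium: Wₕ = 0.11199124; term = 0.11199124²·(1 − 0.11679851)·121000/251 = 5.3399795.
Very large: Wₕ = 0.46422430; term = 0.46422430²·(1 − 0.04277054)·16300/381 = 8.8254003.
Large: Wₕ = 0.27203085; term = 0.27203085²·(1 − 0.16513410)·51800/862 = 3.7125776.
Small: Wₕ = 0.15175361; term = 0.15175361²·(1 − 0.03021978)·32590/88 = 8.2709056.
Sum = 26.148863.
SE = √(26.148863) = 5.11.

5.11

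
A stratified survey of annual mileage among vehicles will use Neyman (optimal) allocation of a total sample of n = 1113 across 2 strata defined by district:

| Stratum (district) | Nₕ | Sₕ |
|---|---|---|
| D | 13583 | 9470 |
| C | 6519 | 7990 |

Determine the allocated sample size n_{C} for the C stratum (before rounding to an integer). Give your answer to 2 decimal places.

320.79

Neyman allocation: nₕ = n·NₕSₕ / Σⱼ NⱼSⱼ.
Σ NⱼSⱼ = 13583·9470 + 6519·7990 = 1.8071782 × 10^8.
n_{C} = 1113·6519·7990 / (1.8071782 × 10^8) = 320.79.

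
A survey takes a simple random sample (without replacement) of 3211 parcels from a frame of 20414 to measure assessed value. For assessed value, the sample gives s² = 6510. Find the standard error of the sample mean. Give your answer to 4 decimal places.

1.3071

Under SRS without replacement, Var(ȳ) = (1 − f)·s²/n with f = n/N = 3211/20414 = 0.15729401.
Var(ȳ) = (1 − 0.15729401)·6510/3211 = 0.84270599·2.0274058 = 1.708507.
SE(ȳ) = √(1.708507) = 1.3071.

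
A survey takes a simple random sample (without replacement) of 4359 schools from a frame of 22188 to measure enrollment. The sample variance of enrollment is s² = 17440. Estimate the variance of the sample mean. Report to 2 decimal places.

Under SRS without replacement, Var(ȳ) = (1 − f)·s²/n with f = n/N = 4359/22188 = 0.19645754.
Var(ȳ) = (1 − 0.19645754)·17440/4359 = 0.80354246·4.0009176 = 3.2149072.

3.21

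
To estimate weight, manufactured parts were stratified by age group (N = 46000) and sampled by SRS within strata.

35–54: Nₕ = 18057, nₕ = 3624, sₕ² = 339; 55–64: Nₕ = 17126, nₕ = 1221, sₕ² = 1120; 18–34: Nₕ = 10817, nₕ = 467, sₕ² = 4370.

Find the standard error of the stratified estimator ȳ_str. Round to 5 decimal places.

0.79038

Var(ȳ_str) = Σₕ Wₕ²(1 − fₕ)sₕ²/nₕ with Wₕ = Nₕ/N, N = 46000.
35–54: Wₕ = 0.39254348; term = 0.39254348²·(1 − 0.20069779)·339/3624 = 0.011521209.
55–64: Wₕ = 0.37230435; term = 0.37230435²·(1 − 0.07129511)·1120/1221 = 0.11807999.
18–34: Wₕ = 0.23515217; term = 0.23515217²·(1 − 0.04317278)·4370/467 = 0.49510359.
Sum = 0.62470479.
SE = √(0.62470479) = 0.79038.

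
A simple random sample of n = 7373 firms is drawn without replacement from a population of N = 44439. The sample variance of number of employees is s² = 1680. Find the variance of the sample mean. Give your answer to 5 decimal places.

Under SRS without replacement, Var(ȳ) = (1 − f)·s²/n with f = n/N = 7373/44439 = 0.16591282.
Var(ȳ) = (1 − 0.16591282)·1680/7373 = 0.83408718·0.2278584 = 0.19005377.

0.19005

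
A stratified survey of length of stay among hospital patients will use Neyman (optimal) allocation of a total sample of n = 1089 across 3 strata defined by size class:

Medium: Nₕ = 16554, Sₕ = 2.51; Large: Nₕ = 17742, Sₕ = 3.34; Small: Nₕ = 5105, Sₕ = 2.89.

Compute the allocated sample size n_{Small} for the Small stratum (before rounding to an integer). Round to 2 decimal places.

Neyman allocation: nₕ = n·NₕSₕ / Σⱼ NⱼSⱼ.
Σ NⱼSⱼ = 16554·2.51 + 17742·3.34 + 5105·2.89 = 115562.27.
n_{Small} = 1089·5105·2.89 / 115562.27 = 139.03.

139.03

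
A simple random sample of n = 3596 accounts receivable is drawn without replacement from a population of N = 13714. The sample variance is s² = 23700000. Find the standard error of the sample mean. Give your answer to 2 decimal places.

69.73

Under SRS without replacement, Var(ȳ) = (1 − f)·s²/n with f = n/N = 3596/13714 = 0.26221380.
Var(ȳ) = (1 − 0.26221380)·23700000/3596 = 0.73778620·6590.6563 = 4862.4953.
SE(ȳ) = √(4862.4953) = 69.73.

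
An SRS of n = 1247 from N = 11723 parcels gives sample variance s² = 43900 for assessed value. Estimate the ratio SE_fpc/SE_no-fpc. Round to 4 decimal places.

0.9453

f = n/N = 1247/11723 = 0.10637209.
SE_no-fpc = √(s²/n) = 5.9333372; SE_fpc = √((1−f)s²/n) = 5.6088961.
Ratio = √(1−f) = 0.94531895.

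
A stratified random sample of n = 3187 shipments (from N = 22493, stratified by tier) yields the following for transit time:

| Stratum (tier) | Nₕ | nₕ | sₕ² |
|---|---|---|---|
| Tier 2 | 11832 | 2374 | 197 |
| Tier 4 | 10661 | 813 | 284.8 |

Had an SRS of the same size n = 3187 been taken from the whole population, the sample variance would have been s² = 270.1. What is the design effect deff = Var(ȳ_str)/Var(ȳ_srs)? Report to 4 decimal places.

1.2517

Var(ȳ_str) = Σ Wₕ²(1−fₕ)sₕ²/nₕ with Wₕ = Nₕ/22493:
  Tier 2: (11832/22493)²·(1−2374/11832)·197/2374 = 0.018354739
  Tier 4: (10661/22493)²·(1−813/10661)·284.8/813 = 0.07269435
  → Var(ȳ_str) = 0.091049089.
Var(ȳ_srs) = (1 − 3187/22493)·270.1/3187 = 0.072742369.
deff = 0.091049089 / 0.072742369 = 1.2517.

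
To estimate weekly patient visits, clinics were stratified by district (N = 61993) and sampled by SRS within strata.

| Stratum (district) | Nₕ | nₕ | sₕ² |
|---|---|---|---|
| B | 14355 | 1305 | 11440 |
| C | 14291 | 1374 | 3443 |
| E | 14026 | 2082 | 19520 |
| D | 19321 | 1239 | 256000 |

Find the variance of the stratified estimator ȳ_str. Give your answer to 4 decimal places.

19.7391

Var(ȳ_str) = Σₕ Wₕ²(1 − fₕ)sₕ²/nₕ with Wₕ = Nₕ/N, N = 61993.
B: Wₕ = 0.23155840; term = 0.23155840²·(1 − 0.09090909)·11440/1305 = 0.42731084.
C: Wₕ = 0.23052603; term = 0.23052603²·(1 − 0.09614443)·3443/1374 = 0.12036196.
E: Wₕ = 0.22625135; term = 0.22625135²·(1 − 0.14843861)·19520/2082 = 0.4086932.
D: Wₕ = 0.31166422; term = 0.31166422²·(1 − 0.06412712)·256000/1239 = 18.78276.
Sum = 19.739126.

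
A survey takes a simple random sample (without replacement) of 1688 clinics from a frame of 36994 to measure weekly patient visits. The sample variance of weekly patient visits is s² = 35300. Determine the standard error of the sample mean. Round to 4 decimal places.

4.4675

Under SRS without replacement, Var(ȳ) = (1 − f)·s²/n with f = n/N = 1688/36994 = 0.04562902.
Var(ȳ) = (1 − 0.04562902)·35300/1688 = 0.95437098·20.912322 = 19.958113.
SE(ȳ) = √(19.958113) = 4.4675.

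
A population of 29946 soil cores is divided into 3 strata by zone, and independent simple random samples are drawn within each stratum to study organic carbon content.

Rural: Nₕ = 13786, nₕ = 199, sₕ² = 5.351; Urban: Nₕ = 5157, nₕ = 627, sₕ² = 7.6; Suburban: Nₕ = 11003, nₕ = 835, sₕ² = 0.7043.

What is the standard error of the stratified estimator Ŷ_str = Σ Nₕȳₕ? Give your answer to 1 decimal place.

Var(Ŷ_str) = Σₕ Nₕ²(1 − fₕ)sₕ²/nₕ.
Rural: 13786²·(1 − 199/13786)·5.351/199 = 5.0366726 × 10^6.
Urban: 5157²·(1 − 627/5157)·7.6/627 = 283166.18.
Suburban: 11003²·(1 − 835/11003)·0.7043/835 = 94366.503.
Sum = 5.4142053 × 10^6.
SE = √(5.4142053 × 10^6) = 2326.8.

2326.8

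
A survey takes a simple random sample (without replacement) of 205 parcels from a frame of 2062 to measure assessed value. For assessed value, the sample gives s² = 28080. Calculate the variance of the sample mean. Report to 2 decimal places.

123.36

Under SRS without replacement, Var(ȳ) = (1 − f)·s²/n with f = n/N = 205/2062 = 0.09941804.
Var(ȳ) = (1 − 0.09941804)·28080/205 = 0.90058196·136.97561 = 123.35776.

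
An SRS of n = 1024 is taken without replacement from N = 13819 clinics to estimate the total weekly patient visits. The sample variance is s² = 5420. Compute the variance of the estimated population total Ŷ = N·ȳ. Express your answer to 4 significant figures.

Var(Ŷ) = N²·Var(ȳ) = N²·(1 − n/N)·s²/n.
f = 1024/13819 = 0.07410088; Var(ȳ) = 0.92589912·5420/1024 = 4.9007551.
Var(Ŷ) = 13819² · 4.9007551 = 9.3587153 × 10^8.

9.359 × 10^8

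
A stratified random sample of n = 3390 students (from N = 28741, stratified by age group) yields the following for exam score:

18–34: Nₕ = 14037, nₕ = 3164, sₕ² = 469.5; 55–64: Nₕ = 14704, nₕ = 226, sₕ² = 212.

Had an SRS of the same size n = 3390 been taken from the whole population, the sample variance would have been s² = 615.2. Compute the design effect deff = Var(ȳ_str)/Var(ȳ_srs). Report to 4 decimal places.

1.6816

Var(ȳ_str) = Σ Wₕ²(1−fₕ)sₕ²/nₕ with Wₕ = Nₕ/28741:
  18–34: (14037/28741)²·(1−3164/14037)·469.5/3164 = 0.027416945
  55–64: (14704/28741)²·(1−226/14704)·212/226 = 0.2417507
  → Var(ȳ_str) = 0.26916765.
Var(ȳ_srs) = (1 − 3390/28741)·615.2/3390 = 0.16006996.
deff = 0.26916765 / 0.16006996 = 1.6816.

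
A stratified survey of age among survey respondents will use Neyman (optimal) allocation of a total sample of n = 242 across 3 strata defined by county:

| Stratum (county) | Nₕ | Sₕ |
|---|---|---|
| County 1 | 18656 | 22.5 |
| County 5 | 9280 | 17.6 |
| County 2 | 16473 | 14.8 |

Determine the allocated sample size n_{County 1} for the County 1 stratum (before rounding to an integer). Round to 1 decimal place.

Neyman allocation: nₕ = n·NₕSₕ / Σⱼ NⱼSⱼ.
Σ NⱼSⱼ = 18656·22.5 + 9280·17.6 + 16473·14.8 = 826888.4.
n_{County 1} = 242·18656·22.5 / 826888.4 = 122.8.

122.8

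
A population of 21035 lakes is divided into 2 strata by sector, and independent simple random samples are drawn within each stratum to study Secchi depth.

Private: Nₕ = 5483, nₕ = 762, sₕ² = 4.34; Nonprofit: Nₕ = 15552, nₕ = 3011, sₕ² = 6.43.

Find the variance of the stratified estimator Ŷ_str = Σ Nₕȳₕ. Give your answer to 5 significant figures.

Var(Ŷ_str) = Σₕ Nₕ²(1 − fₕ)sₕ²/nₕ.
Private: 5483²·(1 − 762/5483)·4.34/762 = 147430.39.
Nonprofit: 15552²·(1 − 3011/15552)·6.43/3011 = 416503.48.
Sum = 563933.87.

563930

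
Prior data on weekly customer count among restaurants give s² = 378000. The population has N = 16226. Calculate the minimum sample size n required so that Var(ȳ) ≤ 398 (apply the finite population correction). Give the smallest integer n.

Without fpc, n₀ = s²/D = 378000/398 = 949.7487.
With fpc, (1 − n/N)·s²/n ≤ D requires n ≥ n₀/(1 + n₀/N) = 949.7487/(1 + 949.7487/16226) = 897.2315.
Rounding up, n = 898.

898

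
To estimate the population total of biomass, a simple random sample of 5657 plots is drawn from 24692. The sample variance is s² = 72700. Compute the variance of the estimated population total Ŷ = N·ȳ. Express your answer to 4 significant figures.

Var(Ŷ) = N²·Var(ȳ) = N²·(1 − n/N)·s²/n.
f = 5657/24692 = 0.22910254; Var(ȳ) = 0.77089746·72700/5657 = 9.9070612.
Var(Ŷ) = 24692² · 9.9070612 = 6.0402843 × 10^9.

6.040 × 10^9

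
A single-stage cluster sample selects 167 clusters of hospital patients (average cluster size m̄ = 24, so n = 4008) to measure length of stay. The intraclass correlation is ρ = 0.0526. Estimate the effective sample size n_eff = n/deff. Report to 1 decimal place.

1813.7

deff = 1 + (24 − 1)·0.0526 = 1 + 1.2098 = 2.2098.
n_eff = 4008 / 2.2098 = 1813.7.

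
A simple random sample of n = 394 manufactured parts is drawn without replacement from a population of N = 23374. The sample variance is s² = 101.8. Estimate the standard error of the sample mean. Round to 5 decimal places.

0.50400

Under SRS without replacement, Var(ȳ) = (1 − f)·s²/n with f = n/N = 394/23374 = 0.01685634.
Var(ȳ) = (1 − 0.01685634)·101.8/394 = 0.98314366·0.25837563 = 0.25402037.
SE(ȳ) = √(0.25402037) = 0.50400.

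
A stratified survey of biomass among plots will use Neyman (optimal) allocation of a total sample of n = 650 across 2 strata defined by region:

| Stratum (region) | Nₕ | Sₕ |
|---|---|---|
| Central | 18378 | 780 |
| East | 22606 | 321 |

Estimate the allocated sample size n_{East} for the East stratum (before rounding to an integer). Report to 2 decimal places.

Neyman allocation: nₕ = n·NₕSₕ / Σⱼ NⱼSⱼ.
Σ NⱼSⱼ = 18378·780 + 22606·321 = 2.1591366 × 10^7.
n_{East} = 650·22606·321 / (2.1591366 × 10^7) = 218.46.

218.46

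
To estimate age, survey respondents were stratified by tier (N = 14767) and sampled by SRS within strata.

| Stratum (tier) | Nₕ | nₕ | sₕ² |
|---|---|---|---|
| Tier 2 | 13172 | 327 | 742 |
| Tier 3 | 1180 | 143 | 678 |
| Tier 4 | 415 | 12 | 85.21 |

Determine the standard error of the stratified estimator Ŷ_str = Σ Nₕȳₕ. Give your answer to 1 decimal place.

Var(Ŷ_str) = Σₕ Nₕ²(1 − fₕ)sₕ²/nₕ.
Tier 2: 13172²·(1 − 327/13172)·742/327 = 3.839211 × 10^8.
Tier 3: 1180²·(1 − 143/1180)·678/143 = 5.8016887 × 10^6.
Tier 4: 415²·(1 − 12/415)·85.21/12 = 1.1875789 × 10^6.
Sum = 3.9091037 × 10^8.
SE = √(3.9091037 × 10^8) = 19771.5.

19771.5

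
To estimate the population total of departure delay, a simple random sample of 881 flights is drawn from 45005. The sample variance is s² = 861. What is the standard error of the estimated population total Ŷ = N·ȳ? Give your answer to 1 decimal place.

Var(Ŷ) = N²·Var(ȳ) = N²·(1 − n/N)·s²/n.
f = 881/45005 = 0.01957560; Var(ȳ) = 0.98042440·861/881 = 0.95816732.
Var(Ŷ) = 45005² · 0.95816732 = 1.94072 × 10^9.
SE(Ŷ) = √(1.94072 × 10^9) = 44053.6.

44053.6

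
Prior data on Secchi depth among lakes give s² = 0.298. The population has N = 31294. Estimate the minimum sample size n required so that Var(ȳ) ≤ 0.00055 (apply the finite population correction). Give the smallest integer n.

Without fpc, n₀ = s²/D = 0.298/0.00055 = 541.8182.
With fpc, (1 − n/N)·s²/n ≤ D requires n ≥ n₀/(1 + n₀/N) = 541.8182/(1 + 541.8182/31294) = 532.5969.
Rounding up, n = 533.

533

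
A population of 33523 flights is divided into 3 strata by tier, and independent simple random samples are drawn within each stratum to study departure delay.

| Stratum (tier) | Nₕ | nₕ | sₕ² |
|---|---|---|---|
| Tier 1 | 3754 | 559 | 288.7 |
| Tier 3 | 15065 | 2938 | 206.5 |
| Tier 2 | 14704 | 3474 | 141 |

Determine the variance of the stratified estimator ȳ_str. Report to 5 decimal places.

Var(ȳ_str) = Σₕ Wₕ²(1 − fₕ)sₕ²/nₕ with Wₕ = Nₕ/N, N = 33523.
Tier 1: Wₕ = 0.11198282; term = 0.11198282²·(1 − 0.14890783)·288.7/559 = 0.0055120653.
Tier 3: Wₕ = 0.44939295; term = 0.44939295²·(1 − 0.19502157)·206.5/2938 = 0.011426284.
Tier 2: Wₕ = 0.43862423; term = 0.43862423²·(1 − 0.23626224)·141/3474 = 0.0059637413.
Sum = 0.022902091.

0.02290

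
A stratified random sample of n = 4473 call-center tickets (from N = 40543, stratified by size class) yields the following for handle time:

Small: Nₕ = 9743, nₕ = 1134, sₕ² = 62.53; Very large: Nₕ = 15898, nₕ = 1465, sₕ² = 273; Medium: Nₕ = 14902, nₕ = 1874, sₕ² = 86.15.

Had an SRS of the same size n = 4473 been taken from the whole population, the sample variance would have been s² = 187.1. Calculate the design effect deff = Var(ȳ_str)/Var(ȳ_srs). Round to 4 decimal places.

0.9205

Var(ȳ_str) = Σ Wₕ²(1−fₕ)sₕ²/nₕ with Wₕ = Nₕ/40543:
  Small: (9743/40543)²·(1−1134/9743)·62.53/1134 = 0.0028137728
  Very large: (15898/40543)²·(1−1465/15898)·273/1465 = 0.026013115
  Medium: (14902/40543)²·(1−1874/14902)·86.15/1874 = 0.0054297051
  → Var(ȳ_str) = 0.034256593.
Var(ȳ_srs) = (1 − 4473/40543)·187.1/4473 = 0.037213897.
deff = 0.034256593 / 0.037213897 = 0.9205.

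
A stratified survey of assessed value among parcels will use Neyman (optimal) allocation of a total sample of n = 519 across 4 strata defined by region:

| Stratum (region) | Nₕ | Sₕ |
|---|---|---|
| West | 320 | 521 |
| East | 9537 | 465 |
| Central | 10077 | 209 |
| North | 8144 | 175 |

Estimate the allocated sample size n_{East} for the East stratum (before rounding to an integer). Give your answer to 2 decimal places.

Neyman allocation: nₕ = n·NₕSₕ / Σⱼ NⱼSⱼ.
Σ NⱼSⱼ = 320·521 + 9537·465 + 10077·209 + 8144·175 = 8.132718 × 10^6.
n_{East} = 519·9537·465 / (8.132718 × 10^6) = 283.01.

283.01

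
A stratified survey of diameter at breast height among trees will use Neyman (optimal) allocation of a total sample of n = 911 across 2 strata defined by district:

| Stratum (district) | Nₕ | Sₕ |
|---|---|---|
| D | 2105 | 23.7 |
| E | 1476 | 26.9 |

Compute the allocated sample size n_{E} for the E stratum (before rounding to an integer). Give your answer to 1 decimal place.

403.7

Neyman allocation: nₕ = n·NₕSₕ / Σⱼ NⱼSⱼ.
Σ NⱼSⱼ = 2105·23.7 + 1476·26.9 = 89592.9.
n_{E} = 911·1476·26.9 / 89592.9 = 403.7.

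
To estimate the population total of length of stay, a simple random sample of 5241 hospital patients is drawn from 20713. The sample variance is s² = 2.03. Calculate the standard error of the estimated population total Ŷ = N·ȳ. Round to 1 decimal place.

Var(Ŷ) = N²·Var(ȳ) = N²·(1 − n/N)·s²/n.
f = 5241/20713 = 0.25302950; Var(ȳ) = 0.74697050·2.03/5241 = 2.8932458 × 10^-4.
Var(Ŷ) = 20713² · (2.8932458 × 10^-4) = 124128.45.
SE(Ŷ) = √(124128.45) = 352.3.

352.3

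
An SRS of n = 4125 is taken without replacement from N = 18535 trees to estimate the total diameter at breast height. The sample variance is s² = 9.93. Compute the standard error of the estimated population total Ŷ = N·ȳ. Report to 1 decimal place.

Var(Ŷ) = N²·Var(ȳ) = N²·(1 − n/N)·s²/n.
f = 4125/18535 = 0.22255193; Var(ȳ) = 0.77744807·9.93/4125 = 0.0018715295.
Var(Ŷ) = 18535² · 0.0018715295 = 642956.89.
SE(Ŷ) = √(642956.89) = 801.8.

801.8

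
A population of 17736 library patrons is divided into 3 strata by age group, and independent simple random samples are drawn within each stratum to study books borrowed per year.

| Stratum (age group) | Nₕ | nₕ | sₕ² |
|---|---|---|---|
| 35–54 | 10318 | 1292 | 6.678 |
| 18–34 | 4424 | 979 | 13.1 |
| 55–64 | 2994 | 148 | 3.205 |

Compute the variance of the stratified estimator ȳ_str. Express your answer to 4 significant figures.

0.002765

Var(ȳ_str) = Σₕ Wₕ²(1 − fₕ)sₕ²/nₕ with Wₕ = Nₕ/N, N = 17736.
35–54: Wₕ = 0.58175462; term = 0.58175462²·(1 − 0.12521807)·6.678/1292 = 0.0015302535.
18–34: Wₕ = 0.24943618; term = 0.24943618²·(1 − 0.22129295)·13.1/979 = 6.4830831 × 10^-4.
55–64: Wₕ = 0.16880920; term = 0.16880920²·(1 − 0.04943220)·3.205/148 = 5.8659945 × 10^-4.
Sum = 0.0027651613.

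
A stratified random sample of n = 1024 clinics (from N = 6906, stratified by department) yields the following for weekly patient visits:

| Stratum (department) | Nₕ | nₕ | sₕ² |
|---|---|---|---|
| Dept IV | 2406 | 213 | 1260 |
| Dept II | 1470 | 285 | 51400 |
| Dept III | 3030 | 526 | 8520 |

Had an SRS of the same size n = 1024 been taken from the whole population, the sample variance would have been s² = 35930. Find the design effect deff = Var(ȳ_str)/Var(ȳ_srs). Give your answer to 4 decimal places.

Var(ȳ_str) = Σ Wₕ²(1−fₕ)sₕ²/nₕ with Wₕ = Nₕ/6906:
  Dept IV: (2406/6906)²·(1−213/2406)·1260/213 = 0.65444333
  Dept II: (1470/6906)²·(1−285/1470)·51400/285 = 6.5871992
  Dept III: (3030/6906)²·(1−526/3030)·8520/526 = 2.5767819
  → Var(ȳ_str) = 9.8184244.
Var(ȳ_srs) = (1 − 1024/6906)·35930/1024 = 29.885168.
deff = 9.8184244 / 29.885168 = 0.3285.

0.3285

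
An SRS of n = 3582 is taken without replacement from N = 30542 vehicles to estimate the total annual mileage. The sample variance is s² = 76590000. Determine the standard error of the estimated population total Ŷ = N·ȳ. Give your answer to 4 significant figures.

4.196 × 10^6

Var(Ŷ) = N²·Var(ȳ) = N²·(1 − n/N)·s²/n.
f = 3582/30542 = 0.11728112; Var(ȳ) = 0.88271888·76590000/3582 = 18874.215.
Var(Ŷ) = 30542² · 18874.215 = 1.7606128 × 10^13.
SE(Ŷ) = √(1.7606128 × 10^13) = 4.196 × 10^6.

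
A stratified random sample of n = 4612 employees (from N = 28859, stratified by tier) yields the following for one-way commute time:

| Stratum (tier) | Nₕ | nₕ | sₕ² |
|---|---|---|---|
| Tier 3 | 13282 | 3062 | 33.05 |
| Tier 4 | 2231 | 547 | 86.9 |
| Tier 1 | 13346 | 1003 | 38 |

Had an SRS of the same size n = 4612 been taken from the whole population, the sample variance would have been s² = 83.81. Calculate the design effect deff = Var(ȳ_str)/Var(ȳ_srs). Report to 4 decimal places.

Var(ȳ_str) = Σ Wₕ²(1−fₕ)sₕ²/nₕ with Wₕ = Nₕ/28859:
  Tier 3: (13282/28859)²·(1−3062/13282)·33.05/3062 = 0.0017592117
  Tier 4: (2231/28859)²·(1−547/2231)·86.9/547 = 7.1665734 × 10^-4
  Tier 1: (13346/28859)²·(1−1003/13346)·38/1003 = 0.007493625
  → Var(ȳ_str) = 0.009969494.
Var(ȳ_srs) = (1 − 4612/28859)·83.81/4612 = 0.01526804.
deff = 0.009969494 / 0.01526804 = 0.6530.

0.6530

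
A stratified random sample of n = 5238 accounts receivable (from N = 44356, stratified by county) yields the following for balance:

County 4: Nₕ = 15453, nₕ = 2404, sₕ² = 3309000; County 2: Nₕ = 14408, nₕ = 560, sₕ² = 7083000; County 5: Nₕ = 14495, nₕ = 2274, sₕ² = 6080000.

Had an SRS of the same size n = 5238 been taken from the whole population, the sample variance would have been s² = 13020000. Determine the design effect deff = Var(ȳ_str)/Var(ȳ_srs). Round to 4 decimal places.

Var(ȳ_str) = Σ Wₕ²(1−fₕ)sₕ²/nₕ with Wₕ = Nₕ/44356:
  County 4: (15453/44356)²·(1−2404/15453)·3309000/2404 = 141.0742
  County 2: (14408/44356)²·(1−560/14408)·7083000/560 = 1282.6708
  County 5: (14495/44356)²·(1−2274/14495)·6080000/2274 = 240.73173
  → Var(ȳ_str) = 1664.4767.
Var(ȳ_srs) = (1 − 5238/44356)·13020000/5238 = 2192.1474.
deff = 1664.4767 / 2192.1474 = 0.7593.

0.7593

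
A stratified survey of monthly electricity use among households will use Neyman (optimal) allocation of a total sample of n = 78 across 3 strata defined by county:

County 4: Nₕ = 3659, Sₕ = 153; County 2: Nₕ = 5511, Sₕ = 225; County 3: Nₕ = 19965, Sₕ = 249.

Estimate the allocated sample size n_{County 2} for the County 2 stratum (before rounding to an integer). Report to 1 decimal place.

14.3

Neyman allocation: nₕ = n·NₕSₕ / Σⱼ NⱼSⱼ.
Σ NⱼSⱼ = 3659·153 + 5511·225 + 19965·249 = 6.771087 × 10^6.
n_{County 2} = 78·5511·225 / (6.771087 × 10^6) = 14.3.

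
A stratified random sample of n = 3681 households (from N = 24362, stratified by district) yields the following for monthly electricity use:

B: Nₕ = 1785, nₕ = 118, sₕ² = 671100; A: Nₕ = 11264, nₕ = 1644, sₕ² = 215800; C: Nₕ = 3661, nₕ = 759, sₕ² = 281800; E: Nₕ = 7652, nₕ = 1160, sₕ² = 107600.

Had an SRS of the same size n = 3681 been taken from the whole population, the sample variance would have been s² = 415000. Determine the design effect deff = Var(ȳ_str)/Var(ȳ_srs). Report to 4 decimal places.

0.6989

Var(ȳ_str) = Σ Wₕ²(1−fₕ)sₕ²/nₕ with Wₕ = Nₕ/24362:
  B: (1785/24362)²·(1−118/1785)·671100/118 = 28.513674
  A: (11264/24362)²·(1−1644/11264)·215800/1644 = 23.965774
  C: (3661/24362)²·(1−759/3661)·281800/759 = 6.6461551
  E: (7652/24362)²·(1−1160/7652)·107600/1160 = 7.7639348
  → Var(ȳ_str) = 66.889538.
Var(ȳ_srs) = (1 − 3681/24362)·415000/3681 = 95.706377.
deff = 66.889538 / 95.706377 = 0.6989.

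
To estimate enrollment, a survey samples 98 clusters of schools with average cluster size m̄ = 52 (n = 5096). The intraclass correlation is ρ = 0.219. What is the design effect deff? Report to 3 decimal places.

deff = 1 + (52 − 1)·0.219 = 1 + 11.169 = 12.169.

12.169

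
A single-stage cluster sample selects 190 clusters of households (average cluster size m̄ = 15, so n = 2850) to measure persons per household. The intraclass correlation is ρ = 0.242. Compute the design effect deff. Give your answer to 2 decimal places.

deff = 1 + (15 − 1)·0.242 = 1 + 3.388 = 4.388.

4.39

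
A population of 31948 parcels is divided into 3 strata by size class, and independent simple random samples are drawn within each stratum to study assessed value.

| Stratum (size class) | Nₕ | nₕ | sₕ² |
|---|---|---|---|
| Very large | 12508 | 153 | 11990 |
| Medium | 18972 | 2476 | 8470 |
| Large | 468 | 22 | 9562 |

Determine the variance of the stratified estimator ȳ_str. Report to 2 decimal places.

Var(ȳ_str) = Σₕ Wₕ²(1 − fₕ)sₕ²/nₕ with Wₕ = Nₕ/N, N = 31948.
Very large: Wₕ = 0.39151121; term = 0.39151121²·(1 − 0.01223217)·11990/153 = 11.86509.
Medium: Wₕ = 0.59383999; term = 0.59383999²·(1 − 0.13050812)·8470/2476 = 1.0489075.
Large: Wₕ = 0.01464880; term = 0.01464880²·(1 − 0.04700855)·9562/22 = 0.088883146.
Sum = 13.002881.

13.00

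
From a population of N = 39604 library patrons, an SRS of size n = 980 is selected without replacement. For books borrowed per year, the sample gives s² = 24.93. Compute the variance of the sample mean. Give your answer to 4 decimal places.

Under SRS without replacement, Var(ȳ) = (1 − f)·s²/n with f = n/N = 980/39604 = 0.02474498.
Var(ȳ) = (1 − 0.02474498)·24.93/980 = 0.97525502·0.025438776 = 0.024809294.

0.0248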